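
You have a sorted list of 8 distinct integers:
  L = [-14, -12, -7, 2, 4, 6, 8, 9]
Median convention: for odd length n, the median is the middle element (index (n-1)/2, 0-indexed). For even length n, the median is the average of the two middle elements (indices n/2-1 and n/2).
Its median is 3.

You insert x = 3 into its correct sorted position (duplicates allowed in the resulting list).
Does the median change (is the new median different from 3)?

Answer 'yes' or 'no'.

Old median = 3
Insert x = 3
New median = 3
Changed? no

Answer: no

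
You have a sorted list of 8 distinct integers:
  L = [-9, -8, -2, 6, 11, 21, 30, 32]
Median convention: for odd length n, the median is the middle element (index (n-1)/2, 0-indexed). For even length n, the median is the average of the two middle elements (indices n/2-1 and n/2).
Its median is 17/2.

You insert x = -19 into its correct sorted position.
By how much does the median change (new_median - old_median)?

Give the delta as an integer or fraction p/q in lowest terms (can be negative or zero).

Old median = 17/2
After inserting x = -19: new sorted = [-19, -9, -8, -2, 6, 11, 21, 30, 32]
New median = 6
Delta = 6 - 17/2 = -5/2

Answer: -5/2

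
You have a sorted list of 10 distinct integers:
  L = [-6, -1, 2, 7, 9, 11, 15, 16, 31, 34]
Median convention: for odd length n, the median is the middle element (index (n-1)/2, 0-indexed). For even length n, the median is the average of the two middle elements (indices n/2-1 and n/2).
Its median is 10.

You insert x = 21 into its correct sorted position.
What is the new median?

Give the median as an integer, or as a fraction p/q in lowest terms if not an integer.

Old list (sorted, length 10): [-6, -1, 2, 7, 9, 11, 15, 16, 31, 34]
Old median = 10
Insert x = 21
Old length even (10). Middle pair: indices 4,5 = 9,11.
New length odd (11). New median = single middle element.
x = 21: 8 elements are < x, 2 elements are > x.
New sorted list: [-6, -1, 2, 7, 9, 11, 15, 16, 21, 31, 34]
New median = 11

Answer: 11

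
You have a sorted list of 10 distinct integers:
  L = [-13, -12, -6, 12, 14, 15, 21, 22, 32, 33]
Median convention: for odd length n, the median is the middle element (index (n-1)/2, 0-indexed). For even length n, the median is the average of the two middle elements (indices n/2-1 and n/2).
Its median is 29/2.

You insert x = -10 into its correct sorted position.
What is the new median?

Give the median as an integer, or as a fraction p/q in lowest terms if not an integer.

Old list (sorted, length 10): [-13, -12, -6, 12, 14, 15, 21, 22, 32, 33]
Old median = 29/2
Insert x = -10
Old length even (10). Middle pair: indices 4,5 = 14,15.
New length odd (11). New median = single middle element.
x = -10: 2 elements are < x, 8 elements are > x.
New sorted list: [-13, -12, -10, -6, 12, 14, 15, 21, 22, 32, 33]
New median = 14

Answer: 14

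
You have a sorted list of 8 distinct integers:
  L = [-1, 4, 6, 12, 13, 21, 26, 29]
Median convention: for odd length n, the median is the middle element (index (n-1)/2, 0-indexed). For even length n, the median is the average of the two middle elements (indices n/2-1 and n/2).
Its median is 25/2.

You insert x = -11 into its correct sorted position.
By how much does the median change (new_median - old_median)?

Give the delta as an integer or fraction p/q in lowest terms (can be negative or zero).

Old median = 25/2
After inserting x = -11: new sorted = [-11, -1, 4, 6, 12, 13, 21, 26, 29]
New median = 12
Delta = 12 - 25/2 = -1/2

Answer: -1/2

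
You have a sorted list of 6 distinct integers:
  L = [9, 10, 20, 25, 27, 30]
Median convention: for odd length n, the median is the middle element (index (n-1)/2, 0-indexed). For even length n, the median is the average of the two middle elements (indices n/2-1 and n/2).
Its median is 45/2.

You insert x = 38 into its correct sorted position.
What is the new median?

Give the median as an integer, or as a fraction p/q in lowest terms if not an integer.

Old list (sorted, length 6): [9, 10, 20, 25, 27, 30]
Old median = 45/2
Insert x = 38
Old length even (6). Middle pair: indices 2,3 = 20,25.
New length odd (7). New median = single middle element.
x = 38: 6 elements are < x, 0 elements are > x.
New sorted list: [9, 10, 20, 25, 27, 30, 38]
New median = 25

Answer: 25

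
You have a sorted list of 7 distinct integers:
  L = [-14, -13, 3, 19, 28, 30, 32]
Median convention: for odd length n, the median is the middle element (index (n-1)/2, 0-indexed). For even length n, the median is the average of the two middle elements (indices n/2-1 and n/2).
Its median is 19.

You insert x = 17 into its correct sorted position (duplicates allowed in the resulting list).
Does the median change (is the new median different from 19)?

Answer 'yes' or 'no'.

Old median = 19
Insert x = 17
New median = 18
Changed? yes

Answer: yes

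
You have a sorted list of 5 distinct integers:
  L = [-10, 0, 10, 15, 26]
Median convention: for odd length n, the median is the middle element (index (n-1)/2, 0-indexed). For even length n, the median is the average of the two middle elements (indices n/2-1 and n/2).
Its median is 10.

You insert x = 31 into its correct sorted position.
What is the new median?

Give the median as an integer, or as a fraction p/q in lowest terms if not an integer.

Old list (sorted, length 5): [-10, 0, 10, 15, 26]
Old median = 10
Insert x = 31
Old length odd (5). Middle was index 2 = 10.
New length even (6). New median = avg of two middle elements.
x = 31: 5 elements are < x, 0 elements are > x.
New sorted list: [-10, 0, 10, 15, 26, 31]
New median = 25/2

Answer: 25/2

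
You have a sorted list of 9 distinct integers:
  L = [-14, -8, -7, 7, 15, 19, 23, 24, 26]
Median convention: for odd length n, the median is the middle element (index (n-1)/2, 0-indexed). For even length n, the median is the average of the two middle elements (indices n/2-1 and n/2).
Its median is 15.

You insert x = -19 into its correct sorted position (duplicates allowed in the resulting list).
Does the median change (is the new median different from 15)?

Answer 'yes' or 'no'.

Answer: yes

Derivation:
Old median = 15
Insert x = -19
New median = 11
Changed? yes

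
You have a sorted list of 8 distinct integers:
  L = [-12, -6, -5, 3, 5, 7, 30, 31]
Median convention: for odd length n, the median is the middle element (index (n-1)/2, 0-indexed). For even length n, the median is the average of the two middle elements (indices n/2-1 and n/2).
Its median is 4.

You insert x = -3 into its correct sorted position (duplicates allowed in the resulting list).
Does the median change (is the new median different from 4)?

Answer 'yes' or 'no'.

Answer: yes

Derivation:
Old median = 4
Insert x = -3
New median = 3
Changed? yes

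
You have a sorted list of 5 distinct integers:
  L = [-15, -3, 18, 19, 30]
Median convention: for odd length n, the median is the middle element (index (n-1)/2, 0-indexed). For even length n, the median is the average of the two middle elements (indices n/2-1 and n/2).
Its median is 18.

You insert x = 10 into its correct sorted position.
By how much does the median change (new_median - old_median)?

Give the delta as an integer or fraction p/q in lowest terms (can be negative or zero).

Answer: -4

Derivation:
Old median = 18
After inserting x = 10: new sorted = [-15, -3, 10, 18, 19, 30]
New median = 14
Delta = 14 - 18 = -4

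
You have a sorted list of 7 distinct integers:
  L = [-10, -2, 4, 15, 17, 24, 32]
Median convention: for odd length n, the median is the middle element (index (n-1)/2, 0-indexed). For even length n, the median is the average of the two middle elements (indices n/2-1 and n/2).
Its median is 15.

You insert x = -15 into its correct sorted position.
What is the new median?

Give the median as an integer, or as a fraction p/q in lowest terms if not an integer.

Old list (sorted, length 7): [-10, -2, 4, 15, 17, 24, 32]
Old median = 15
Insert x = -15
Old length odd (7). Middle was index 3 = 15.
New length even (8). New median = avg of two middle elements.
x = -15: 0 elements are < x, 7 elements are > x.
New sorted list: [-15, -10, -2, 4, 15, 17, 24, 32]
New median = 19/2

Answer: 19/2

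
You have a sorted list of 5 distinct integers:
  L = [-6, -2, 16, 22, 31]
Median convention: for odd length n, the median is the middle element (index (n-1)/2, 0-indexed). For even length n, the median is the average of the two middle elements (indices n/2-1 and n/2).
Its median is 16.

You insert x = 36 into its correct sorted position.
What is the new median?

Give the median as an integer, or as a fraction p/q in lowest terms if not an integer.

Old list (sorted, length 5): [-6, -2, 16, 22, 31]
Old median = 16
Insert x = 36
Old length odd (5). Middle was index 2 = 16.
New length even (6). New median = avg of two middle elements.
x = 36: 5 elements are < x, 0 elements are > x.
New sorted list: [-6, -2, 16, 22, 31, 36]
New median = 19

Answer: 19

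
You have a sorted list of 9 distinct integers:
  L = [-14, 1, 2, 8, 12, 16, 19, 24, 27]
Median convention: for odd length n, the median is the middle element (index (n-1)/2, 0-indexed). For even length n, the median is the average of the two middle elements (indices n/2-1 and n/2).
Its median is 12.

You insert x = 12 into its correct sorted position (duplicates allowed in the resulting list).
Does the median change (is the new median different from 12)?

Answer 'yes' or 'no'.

Answer: no

Derivation:
Old median = 12
Insert x = 12
New median = 12
Changed? no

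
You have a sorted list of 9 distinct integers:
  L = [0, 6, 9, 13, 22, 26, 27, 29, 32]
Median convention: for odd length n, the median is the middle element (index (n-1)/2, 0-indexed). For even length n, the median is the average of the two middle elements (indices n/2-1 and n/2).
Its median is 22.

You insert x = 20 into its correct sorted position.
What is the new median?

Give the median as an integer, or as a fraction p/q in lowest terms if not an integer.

Answer: 21

Derivation:
Old list (sorted, length 9): [0, 6, 9, 13, 22, 26, 27, 29, 32]
Old median = 22
Insert x = 20
Old length odd (9). Middle was index 4 = 22.
New length even (10). New median = avg of two middle elements.
x = 20: 4 elements are < x, 5 elements are > x.
New sorted list: [0, 6, 9, 13, 20, 22, 26, 27, 29, 32]
New median = 21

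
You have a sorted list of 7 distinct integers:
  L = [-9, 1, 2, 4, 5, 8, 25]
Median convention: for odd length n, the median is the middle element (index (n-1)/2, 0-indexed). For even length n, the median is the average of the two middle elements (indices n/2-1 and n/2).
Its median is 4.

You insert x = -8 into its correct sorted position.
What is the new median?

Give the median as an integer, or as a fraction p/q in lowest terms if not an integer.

Old list (sorted, length 7): [-9, 1, 2, 4, 5, 8, 25]
Old median = 4
Insert x = -8
Old length odd (7). Middle was index 3 = 4.
New length even (8). New median = avg of two middle elements.
x = -8: 1 elements are < x, 6 elements are > x.
New sorted list: [-9, -8, 1, 2, 4, 5, 8, 25]
New median = 3

Answer: 3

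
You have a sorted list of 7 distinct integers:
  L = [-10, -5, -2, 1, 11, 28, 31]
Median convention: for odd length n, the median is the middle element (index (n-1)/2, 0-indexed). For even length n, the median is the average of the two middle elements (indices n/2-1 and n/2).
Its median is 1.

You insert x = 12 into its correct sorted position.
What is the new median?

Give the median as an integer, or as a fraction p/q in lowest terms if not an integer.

Answer: 6

Derivation:
Old list (sorted, length 7): [-10, -5, -2, 1, 11, 28, 31]
Old median = 1
Insert x = 12
Old length odd (7). Middle was index 3 = 1.
New length even (8). New median = avg of two middle elements.
x = 12: 5 elements are < x, 2 elements are > x.
New sorted list: [-10, -5, -2, 1, 11, 12, 28, 31]
New median = 6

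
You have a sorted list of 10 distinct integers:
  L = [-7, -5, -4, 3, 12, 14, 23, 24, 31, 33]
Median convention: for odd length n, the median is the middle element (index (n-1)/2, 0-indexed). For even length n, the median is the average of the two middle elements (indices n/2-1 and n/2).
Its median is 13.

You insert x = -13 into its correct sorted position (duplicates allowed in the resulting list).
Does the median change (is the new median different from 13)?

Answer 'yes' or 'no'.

Answer: yes

Derivation:
Old median = 13
Insert x = -13
New median = 12
Changed? yes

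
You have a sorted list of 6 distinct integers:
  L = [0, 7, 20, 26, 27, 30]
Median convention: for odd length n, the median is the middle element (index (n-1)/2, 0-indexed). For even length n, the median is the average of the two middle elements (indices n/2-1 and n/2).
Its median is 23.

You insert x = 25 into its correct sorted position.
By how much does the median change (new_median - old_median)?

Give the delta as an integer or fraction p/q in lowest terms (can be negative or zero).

Answer: 2

Derivation:
Old median = 23
After inserting x = 25: new sorted = [0, 7, 20, 25, 26, 27, 30]
New median = 25
Delta = 25 - 23 = 2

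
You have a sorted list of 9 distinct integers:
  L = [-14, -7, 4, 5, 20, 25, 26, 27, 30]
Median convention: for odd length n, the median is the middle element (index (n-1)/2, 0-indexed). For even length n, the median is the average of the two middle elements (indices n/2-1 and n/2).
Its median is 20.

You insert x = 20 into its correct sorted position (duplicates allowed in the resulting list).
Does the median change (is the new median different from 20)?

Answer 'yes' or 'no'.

Answer: no

Derivation:
Old median = 20
Insert x = 20
New median = 20
Changed? no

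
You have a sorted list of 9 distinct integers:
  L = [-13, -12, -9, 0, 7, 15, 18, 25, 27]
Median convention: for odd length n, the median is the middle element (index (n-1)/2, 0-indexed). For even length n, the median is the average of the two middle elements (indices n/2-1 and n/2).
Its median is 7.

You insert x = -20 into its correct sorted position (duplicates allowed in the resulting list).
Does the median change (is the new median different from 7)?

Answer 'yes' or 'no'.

Answer: yes

Derivation:
Old median = 7
Insert x = -20
New median = 7/2
Changed? yes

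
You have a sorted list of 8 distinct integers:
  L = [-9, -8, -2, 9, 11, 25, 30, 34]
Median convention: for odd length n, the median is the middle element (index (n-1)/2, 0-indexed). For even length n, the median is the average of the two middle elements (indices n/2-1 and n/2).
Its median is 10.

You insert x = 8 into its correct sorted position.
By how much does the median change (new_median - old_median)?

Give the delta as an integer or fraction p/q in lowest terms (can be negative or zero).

Old median = 10
After inserting x = 8: new sorted = [-9, -8, -2, 8, 9, 11, 25, 30, 34]
New median = 9
Delta = 9 - 10 = -1

Answer: -1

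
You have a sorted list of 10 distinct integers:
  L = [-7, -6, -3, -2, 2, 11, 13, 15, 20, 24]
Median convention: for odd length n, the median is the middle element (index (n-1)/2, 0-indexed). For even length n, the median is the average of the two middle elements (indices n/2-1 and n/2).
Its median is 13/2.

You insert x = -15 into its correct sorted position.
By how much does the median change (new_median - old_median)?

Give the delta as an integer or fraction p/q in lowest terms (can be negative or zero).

Answer: -9/2

Derivation:
Old median = 13/2
After inserting x = -15: new sorted = [-15, -7, -6, -3, -2, 2, 11, 13, 15, 20, 24]
New median = 2
Delta = 2 - 13/2 = -9/2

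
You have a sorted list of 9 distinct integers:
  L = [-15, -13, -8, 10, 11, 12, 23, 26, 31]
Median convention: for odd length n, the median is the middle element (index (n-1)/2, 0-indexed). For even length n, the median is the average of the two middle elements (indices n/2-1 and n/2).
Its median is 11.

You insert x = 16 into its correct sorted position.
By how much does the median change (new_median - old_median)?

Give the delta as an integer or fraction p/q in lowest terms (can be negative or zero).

Old median = 11
After inserting x = 16: new sorted = [-15, -13, -8, 10, 11, 12, 16, 23, 26, 31]
New median = 23/2
Delta = 23/2 - 11 = 1/2

Answer: 1/2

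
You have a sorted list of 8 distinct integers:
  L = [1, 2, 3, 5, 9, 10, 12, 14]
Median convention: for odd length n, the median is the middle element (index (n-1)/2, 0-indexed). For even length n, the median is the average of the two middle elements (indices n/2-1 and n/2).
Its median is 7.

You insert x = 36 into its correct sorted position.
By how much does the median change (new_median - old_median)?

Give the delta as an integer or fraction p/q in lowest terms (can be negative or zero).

Answer: 2

Derivation:
Old median = 7
After inserting x = 36: new sorted = [1, 2, 3, 5, 9, 10, 12, 14, 36]
New median = 9
Delta = 9 - 7 = 2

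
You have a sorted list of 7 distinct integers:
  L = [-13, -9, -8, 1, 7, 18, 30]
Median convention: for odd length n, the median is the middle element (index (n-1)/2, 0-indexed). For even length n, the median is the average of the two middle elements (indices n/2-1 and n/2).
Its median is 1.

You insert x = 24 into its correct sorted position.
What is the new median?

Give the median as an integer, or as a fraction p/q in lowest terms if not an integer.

Answer: 4

Derivation:
Old list (sorted, length 7): [-13, -9, -8, 1, 7, 18, 30]
Old median = 1
Insert x = 24
Old length odd (7). Middle was index 3 = 1.
New length even (8). New median = avg of two middle elements.
x = 24: 6 elements are < x, 1 elements are > x.
New sorted list: [-13, -9, -8, 1, 7, 18, 24, 30]
New median = 4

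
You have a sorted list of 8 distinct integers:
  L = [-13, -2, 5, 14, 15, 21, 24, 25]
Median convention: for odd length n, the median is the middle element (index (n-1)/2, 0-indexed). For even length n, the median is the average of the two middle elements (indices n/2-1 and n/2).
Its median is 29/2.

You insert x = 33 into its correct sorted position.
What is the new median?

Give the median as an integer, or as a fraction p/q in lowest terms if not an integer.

Answer: 15

Derivation:
Old list (sorted, length 8): [-13, -2, 5, 14, 15, 21, 24, 25]
Old median = 29/2
Insert x = 33
Old length even (8). Middle pair: indices 3,4 = 14,15.
New length odd (9). New median = single middle element.
x = 33: 8 elements are < x, 0 elements are > x.
New sorted list: [-13, -2, 5, 14, 15, 21, 24, 25, 33]
New median = 15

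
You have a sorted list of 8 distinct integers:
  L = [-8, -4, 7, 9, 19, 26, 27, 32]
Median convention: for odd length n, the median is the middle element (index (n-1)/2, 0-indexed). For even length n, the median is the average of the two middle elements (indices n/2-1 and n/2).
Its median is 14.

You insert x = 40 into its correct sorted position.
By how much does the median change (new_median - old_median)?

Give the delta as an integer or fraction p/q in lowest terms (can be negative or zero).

Old median = 14
After inserting x = 40: new sorted = [-8, -4, 7, 9, 19, 26, 27, 32, 40]
New median = 19
Delta = 19 - 14 = 5

Answer: 5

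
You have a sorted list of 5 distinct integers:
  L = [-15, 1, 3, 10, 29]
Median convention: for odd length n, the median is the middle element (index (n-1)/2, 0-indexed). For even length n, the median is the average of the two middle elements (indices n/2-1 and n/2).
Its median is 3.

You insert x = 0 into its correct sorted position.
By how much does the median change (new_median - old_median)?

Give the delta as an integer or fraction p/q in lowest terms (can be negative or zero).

Answer: -1

Derivation:
Old median = 3
After inserting x = 0: new sorted = [-15, 0, 1, 3, 10, 29]
New median = 2
Delta = 2 - 3 = -1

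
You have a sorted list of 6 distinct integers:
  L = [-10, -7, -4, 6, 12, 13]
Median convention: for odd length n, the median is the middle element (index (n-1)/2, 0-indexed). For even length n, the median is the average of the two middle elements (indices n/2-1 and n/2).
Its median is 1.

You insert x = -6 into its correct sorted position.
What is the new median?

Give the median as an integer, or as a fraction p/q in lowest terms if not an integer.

Answer: -4

Derivation:
Old list (sorted, length 6): [-10, -7, -4, 6, 12, 13]
Old median = 1
Insert x = -6
Old length even (6). Middle pair: indices 2,3 = -4,6.
New length odd (7). New median = single middle element.
x = -6: 2 elements are < x, 4 elements are > x.
New sorted list: [-10, -7, -6, -4, 6, 12, 13]
New median = -4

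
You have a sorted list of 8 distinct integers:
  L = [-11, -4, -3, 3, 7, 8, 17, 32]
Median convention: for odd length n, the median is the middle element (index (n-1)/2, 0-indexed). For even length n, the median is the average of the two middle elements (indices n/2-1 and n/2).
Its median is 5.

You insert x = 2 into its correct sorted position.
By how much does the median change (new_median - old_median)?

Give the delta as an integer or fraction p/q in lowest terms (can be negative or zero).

Answer: -2

Derivation:
Old median = 5
After inserting x = 2: new sorted = [-11, -4, -3, 2, 3, 7, 8, 17, 32]
New median = 3
Delta = 3 - 5 = -2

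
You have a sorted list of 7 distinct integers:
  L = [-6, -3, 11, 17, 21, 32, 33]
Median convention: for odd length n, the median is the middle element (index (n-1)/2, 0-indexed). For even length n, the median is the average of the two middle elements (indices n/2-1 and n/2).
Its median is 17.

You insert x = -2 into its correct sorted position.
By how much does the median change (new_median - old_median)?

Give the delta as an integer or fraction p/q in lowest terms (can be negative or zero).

Answer: -3

Derivation:
Old median = 17
After inserting x = -2: new sorted = [-6, -3, -2, 11, 17, 21, 32, 33]
New median = 14
Delta = 14 - 17 = -3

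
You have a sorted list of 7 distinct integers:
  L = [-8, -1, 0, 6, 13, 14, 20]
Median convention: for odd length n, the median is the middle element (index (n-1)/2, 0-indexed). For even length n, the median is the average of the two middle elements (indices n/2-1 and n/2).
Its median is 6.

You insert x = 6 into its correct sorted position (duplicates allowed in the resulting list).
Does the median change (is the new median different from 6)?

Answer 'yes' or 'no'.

Old median = 6
Insert x = 6
New median = 6
Changed? no

Answer: no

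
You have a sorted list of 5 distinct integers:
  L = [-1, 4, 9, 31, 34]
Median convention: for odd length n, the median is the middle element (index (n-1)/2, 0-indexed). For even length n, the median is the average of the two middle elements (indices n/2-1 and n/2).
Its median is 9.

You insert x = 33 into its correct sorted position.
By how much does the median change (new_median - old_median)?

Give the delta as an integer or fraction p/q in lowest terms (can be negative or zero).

Old median = 9
After inserting x = 33: new sorted = [-1, 4, 9, 31, 33, 34]
New median = 20
Delta = 20 - 9 = 11

Answer: 11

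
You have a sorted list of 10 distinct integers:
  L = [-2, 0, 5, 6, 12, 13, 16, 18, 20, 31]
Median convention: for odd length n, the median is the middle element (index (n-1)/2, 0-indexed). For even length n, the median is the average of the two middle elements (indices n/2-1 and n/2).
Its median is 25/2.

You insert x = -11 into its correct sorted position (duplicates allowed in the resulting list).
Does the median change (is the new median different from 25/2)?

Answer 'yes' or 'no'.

Answer: yes

Derivation:
Old median = 25/2
Insert x = -11
New median = 12
Changed? yes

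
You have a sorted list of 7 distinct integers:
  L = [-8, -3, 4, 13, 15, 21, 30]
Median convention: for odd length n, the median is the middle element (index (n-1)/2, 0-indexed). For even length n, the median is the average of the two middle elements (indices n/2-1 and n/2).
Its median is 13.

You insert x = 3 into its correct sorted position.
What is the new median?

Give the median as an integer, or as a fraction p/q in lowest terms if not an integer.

Old list (sorted, length 7): [-8, -3, 4, 13, 15, 21, 30]
Old median = 13
Insert x = 3
Old length odd (7). Middle was index 3 = 13.
New length even (8). New median = avg of two middle elements.
x = 3: 2 elements are < x, 5 elements are > x.
New sorted list: [-8, -3, 3, 4, 13, 15, 21, 30]
New median = 17/2

Answer: 17/2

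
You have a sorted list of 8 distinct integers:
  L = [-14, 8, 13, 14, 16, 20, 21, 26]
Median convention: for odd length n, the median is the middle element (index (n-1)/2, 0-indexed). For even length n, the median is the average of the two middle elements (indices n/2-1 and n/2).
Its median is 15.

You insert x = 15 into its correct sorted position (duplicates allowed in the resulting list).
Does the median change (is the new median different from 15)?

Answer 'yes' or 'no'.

Old median = 15
Insert x = 15
New median = 15
Changed? no

Answer: no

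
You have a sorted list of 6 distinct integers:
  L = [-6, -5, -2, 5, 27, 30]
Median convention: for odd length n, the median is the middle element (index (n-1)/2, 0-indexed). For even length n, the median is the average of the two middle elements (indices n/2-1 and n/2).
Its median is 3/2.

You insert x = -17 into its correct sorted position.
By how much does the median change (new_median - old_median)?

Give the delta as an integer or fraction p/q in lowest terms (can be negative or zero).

Answer: -7/2

Derivation:
Old median = 3/2
After inserting x = -17: new sorted = [-17, -6, -5, -2, 5, 27, 30]
New median = -2
Delta = -2 - 3/2 = -7/2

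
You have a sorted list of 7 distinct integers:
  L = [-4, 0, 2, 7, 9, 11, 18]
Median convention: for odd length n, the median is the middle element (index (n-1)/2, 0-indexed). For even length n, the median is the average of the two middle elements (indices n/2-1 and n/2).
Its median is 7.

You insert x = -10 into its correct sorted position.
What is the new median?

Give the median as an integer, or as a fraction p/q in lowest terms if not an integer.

Answer: 9/2

Derivation:
Old list (sorted, length 7): [-4, 0, 2, 7, 9, 11, 18]
Old median = 7
Insert x = -10
Old length odd (7). Middle was index 3 = 7.
New length even (8). New median = avg of two middle elements.
x = -10: 0 elements are < x, 7 elements are > x.
New sorted list: [-10, -4, 0, 2, 7, 9, 11, 18]
New median = 9/2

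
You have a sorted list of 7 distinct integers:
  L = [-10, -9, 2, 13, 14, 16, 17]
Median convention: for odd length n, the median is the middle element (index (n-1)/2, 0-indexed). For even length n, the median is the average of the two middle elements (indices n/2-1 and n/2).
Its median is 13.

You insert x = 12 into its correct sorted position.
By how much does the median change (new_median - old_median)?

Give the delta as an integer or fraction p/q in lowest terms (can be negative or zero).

Old median = 13
After inserting x = 12: new sorted = [-10, -9, 2, 12, 13, 14, 16, 17]
New median = 25/2
Delta = 25/2 - 13 = -1/2

Answer: -1/2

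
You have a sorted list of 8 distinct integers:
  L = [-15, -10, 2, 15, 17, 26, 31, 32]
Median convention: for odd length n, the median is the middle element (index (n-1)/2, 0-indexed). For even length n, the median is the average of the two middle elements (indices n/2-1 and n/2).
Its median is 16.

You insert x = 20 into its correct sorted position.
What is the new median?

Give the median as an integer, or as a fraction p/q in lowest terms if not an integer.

Answer: 17

Derivation:
Old list (sorted, length 8): [-15, -10, 2, 15, 17, 26, 31, 32]
Old median = 16
Insert x = 20
Old length even (8). Middle pair: indices 3,4 = 15,17.
New length odd (9). New median = single middle element.
x = 20: 5 elements are < x, 3 elements are > x.
New sorted list: [-15, -10, 2, 15, 17, 20, 26, 31, 32]
New median = 17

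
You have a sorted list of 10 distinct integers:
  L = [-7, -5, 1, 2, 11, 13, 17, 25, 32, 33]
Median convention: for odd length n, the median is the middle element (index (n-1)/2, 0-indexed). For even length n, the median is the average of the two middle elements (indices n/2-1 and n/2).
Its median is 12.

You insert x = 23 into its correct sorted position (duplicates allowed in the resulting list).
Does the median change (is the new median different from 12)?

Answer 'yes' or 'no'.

Answer: yes

Derivation:
Old median = 12
Insert x = 23
New median = 13
Changed? yes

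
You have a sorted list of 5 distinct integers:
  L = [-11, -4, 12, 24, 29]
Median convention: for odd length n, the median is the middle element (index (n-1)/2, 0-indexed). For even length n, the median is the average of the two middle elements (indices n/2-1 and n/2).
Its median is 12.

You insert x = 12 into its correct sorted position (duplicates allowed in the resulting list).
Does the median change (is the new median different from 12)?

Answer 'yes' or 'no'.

Old median = 12
Insert x = 12
New median = 12
Changed? no

Answer: no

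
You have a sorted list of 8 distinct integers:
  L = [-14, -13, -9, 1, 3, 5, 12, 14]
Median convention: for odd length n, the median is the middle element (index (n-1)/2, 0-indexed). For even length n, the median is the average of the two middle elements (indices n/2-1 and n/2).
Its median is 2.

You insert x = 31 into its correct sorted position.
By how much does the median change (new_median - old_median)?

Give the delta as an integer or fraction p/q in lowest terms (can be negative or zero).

Old median = 2
After inserting x = 31: new sorted = [-14, -13, -9, 1, 3, 5, 12, 14, 31]
New median = 3
Delta = 3 - 2 = 1

Answer: 1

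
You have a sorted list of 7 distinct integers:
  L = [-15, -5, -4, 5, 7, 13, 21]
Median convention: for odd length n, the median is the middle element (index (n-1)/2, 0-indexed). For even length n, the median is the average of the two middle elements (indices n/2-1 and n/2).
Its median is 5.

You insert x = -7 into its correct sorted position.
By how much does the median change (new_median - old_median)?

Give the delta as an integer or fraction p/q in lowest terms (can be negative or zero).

Answer: -9/2

Derivation:
Old median = 5
After inserting x = -7: new sorted = [-15, -7, -5, -4, 5, 7, 13, 21]
New median = 1/2
Delta = 1/2 - 5 = -9/2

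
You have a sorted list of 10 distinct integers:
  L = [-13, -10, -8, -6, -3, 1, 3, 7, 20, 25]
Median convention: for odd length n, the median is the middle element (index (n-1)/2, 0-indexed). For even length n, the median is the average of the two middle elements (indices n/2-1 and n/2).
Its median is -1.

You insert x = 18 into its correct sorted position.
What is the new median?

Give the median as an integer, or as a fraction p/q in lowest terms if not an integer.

Answer: 1

Derivation:
Old list (sorted, length 10): [-13, -10, -8, -6, -3, 1, 3, 7, 20, 25]
Old median = -1
Insert x = 18
Old length even (10). Middle pair: indices 4,5 = -3,1.
New length odd (11). New median = single middle element.
x = 18: 8 elements are < x, 2 elements are > x.
New sorted list: [-13, -10, -8, -6, -3, 1, 3, 7, 18, 20, 25]
New median = 1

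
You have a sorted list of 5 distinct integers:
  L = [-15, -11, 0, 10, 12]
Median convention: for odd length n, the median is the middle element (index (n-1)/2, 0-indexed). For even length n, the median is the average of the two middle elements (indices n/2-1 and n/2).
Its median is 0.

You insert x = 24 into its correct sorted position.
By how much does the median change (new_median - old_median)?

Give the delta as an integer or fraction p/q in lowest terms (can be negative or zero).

Old median = 0
After inserting x = 24: new sorted = [-15, -11, 0, 10, 12, 24]
New median = 5
Delta = 5 - 0 = 5

Answer: 5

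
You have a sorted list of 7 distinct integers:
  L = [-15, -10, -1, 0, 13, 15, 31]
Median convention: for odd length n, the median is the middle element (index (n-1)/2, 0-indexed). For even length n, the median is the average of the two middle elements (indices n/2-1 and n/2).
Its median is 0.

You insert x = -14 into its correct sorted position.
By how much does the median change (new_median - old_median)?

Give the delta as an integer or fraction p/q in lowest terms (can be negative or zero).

Old median = 0
After inserting x = -14: new sorted = [-15, -14, -10, -1, 0, 13, 15, 31]
New median = -1/2
Delta = -1/2 - 0 = -1/2

Answer: -1/2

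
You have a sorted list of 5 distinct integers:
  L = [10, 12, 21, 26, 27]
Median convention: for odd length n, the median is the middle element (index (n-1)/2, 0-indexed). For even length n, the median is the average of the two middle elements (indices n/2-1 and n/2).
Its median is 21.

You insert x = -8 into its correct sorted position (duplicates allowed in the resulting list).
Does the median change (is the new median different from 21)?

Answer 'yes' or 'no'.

Answer: yes

Derivation:
Old median = 21
Insert x = -8
New median = 33/2
Changed? yes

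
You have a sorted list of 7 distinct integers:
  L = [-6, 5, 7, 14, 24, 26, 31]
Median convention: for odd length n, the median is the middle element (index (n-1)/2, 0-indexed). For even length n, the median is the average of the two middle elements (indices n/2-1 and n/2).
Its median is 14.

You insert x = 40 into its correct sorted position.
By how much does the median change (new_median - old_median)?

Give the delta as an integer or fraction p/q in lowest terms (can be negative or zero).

Old median = 14
After inserting x = 40: new sorted = [-6, 5, 7, 14, 24, 26, 31, 40]
New median = 19
Delta = 19 - 14 = 5

Answer: 5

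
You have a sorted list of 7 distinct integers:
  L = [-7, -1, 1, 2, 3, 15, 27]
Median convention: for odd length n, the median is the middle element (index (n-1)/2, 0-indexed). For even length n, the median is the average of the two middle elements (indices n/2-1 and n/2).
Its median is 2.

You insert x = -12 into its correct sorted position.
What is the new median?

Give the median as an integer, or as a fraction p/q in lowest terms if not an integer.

Old list (sorted, length 7): [-7, -1, 1, 2, 3, 15, 27]
Old median = 2
Insert x = -12
Old length odd (7). Middle was index 3 = 2.
New length even (8). New median = avg of two middle elements.
x = -12: 0 elements are < x, 7 elements are > x.
New sorted list: [-12, -7, -1, 1, 2, 3, 15, 27]
New median = 3/2

Answer: 3/2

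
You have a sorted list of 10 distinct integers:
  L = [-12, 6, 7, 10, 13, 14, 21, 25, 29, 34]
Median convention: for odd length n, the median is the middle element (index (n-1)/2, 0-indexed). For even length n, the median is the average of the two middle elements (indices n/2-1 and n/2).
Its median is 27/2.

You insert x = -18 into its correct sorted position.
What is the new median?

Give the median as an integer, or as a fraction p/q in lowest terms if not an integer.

Old list (sorted, length 10): [-12, 6, 7, 10, 13, 14, 21, 25, 29, 34]
Old median = 27/2
Insert x = -18
Old length even (10). Middle pair: indices 4,5 = 13,14.
New length odd (11). New median = single middle element.
x = -18: 0 elements are < x, 10 elements are > x.
New sorted list: [-18, -12, 6, 7, 10, 13, 14, 21, 25, 29, 34]
New median = 13

Answer: 13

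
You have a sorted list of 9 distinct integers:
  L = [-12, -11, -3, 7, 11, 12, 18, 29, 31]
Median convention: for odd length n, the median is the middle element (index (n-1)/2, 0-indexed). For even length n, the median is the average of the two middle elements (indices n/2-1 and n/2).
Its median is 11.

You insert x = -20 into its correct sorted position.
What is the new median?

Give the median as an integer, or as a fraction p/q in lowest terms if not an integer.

Old list (sorted, length 9): [-12, -11, -3, 7, 11, 12, 18, 29, 31]
Old median = 11
Insert x = -20
Old length odd (9). Middle was index 4 = 11.
New length even (10). New median = avg of two middle elements.
x = -20: 0 elements are < x, 9 elements are > x.
New sorted list: [-20, -12, -11, -3, 7, 11, 12, 18, 29, 31]
New median = 9

Answer: 9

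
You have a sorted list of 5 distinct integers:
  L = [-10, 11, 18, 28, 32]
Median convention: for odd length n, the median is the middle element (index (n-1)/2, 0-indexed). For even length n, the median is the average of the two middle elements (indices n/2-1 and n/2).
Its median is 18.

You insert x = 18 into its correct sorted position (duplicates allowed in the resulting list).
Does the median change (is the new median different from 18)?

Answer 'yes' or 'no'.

Answer: no

Derivation:
Old median = 18
Insert x = 18
New median = 18
Changed? no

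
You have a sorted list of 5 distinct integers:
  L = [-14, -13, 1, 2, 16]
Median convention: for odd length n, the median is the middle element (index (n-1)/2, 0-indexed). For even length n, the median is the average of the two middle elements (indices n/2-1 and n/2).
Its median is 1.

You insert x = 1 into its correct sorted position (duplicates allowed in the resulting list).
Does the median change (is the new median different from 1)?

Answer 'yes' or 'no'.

Answer: no

Derivation:
Old median = 1
Insert x = 1
New median = 1
Changed? no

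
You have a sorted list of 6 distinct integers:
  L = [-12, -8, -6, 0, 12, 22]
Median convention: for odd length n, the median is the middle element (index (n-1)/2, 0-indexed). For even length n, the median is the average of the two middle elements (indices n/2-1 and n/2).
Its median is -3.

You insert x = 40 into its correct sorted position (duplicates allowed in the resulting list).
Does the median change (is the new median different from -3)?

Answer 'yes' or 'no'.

Answer: yes

Derivation:
Old median = -3
Insert x = 40
New median = 0
Changed? yes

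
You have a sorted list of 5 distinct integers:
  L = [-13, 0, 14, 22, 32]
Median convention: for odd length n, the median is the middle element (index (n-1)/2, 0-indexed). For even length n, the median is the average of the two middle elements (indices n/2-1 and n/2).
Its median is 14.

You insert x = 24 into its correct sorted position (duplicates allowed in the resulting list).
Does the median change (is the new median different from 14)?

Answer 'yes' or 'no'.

Answer: yes

Derivation:
Old median = 14
Insert x = 24
New median = 18
Changed? yes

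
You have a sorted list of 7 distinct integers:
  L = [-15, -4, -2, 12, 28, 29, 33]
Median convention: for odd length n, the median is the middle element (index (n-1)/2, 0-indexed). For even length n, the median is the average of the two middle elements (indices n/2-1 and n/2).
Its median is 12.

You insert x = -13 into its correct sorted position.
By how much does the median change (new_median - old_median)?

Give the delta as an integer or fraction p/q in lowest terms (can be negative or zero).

Old median = 12
After inserting x = -13: new sorted = [-15, -13, -4, -2, 12, 28, 29, 33]
New median = 5
Delta = 5 - 12 = -7

Answer: -7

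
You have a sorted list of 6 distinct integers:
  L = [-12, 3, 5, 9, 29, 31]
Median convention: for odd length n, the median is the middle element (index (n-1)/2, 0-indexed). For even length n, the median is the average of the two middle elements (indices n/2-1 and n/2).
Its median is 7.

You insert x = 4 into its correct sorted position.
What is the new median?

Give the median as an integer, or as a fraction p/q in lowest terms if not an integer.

Old list (sorted, length 6): [-12, 3, 5, 9, 29, 31]
Old median = 7
Insert x = 4
Old length even (6). Middle pair: indices 2,3 = 5,9.
New length odd (7). New median = single middle element.
x = 4: 2 elements are < x, 4 elements are > x.
New sorted list: [-12, 3, 4, 5, 9, 29, 31]
New median = 5

Answer: 5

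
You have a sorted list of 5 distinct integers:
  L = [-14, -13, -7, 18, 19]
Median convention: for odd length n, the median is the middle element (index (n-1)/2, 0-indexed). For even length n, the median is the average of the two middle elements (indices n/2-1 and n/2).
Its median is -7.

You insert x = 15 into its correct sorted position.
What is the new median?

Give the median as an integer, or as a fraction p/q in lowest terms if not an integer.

Answer: 4

Derivation:
Old list (sorted, length 5): [-14, -13, -7, 18, 19]
Old median = -7
Insert x = 15
Old length odd (5). Middle was index 2 = -7.
New length even (6). New median = avg of two middle elements.
x = 15: 3 elements are < x, 2 elements are > x.
New sorted list: [-14, -13, -7, 15, 18, 19]
New median = 4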